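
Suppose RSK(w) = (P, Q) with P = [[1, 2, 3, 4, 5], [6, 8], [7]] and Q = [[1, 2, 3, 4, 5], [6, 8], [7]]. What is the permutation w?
1 2 3 7 8 6 4 5

Reverse the RSK construction: for i from n down to 1, find the cell of Q containing i, remove the entry at that cell from P, and reverse-bump it up through P; the value ejected from row 1 is w(i).

Step i=8: Q has 8 at row 2, column 2; remove 8 from row 2 of P and reverse-bump: 8 enters row 1 and ejects 5. So w(8) = 5. P is now [[1, 2, 3, 4, 8], [6], [7]].
Step i=7: Q has 7 at row 3, column 1; remove 7 from row 3 of P and reverse-bump: 7 enters row 2 and ejects 6; 6 enters row 1 and ejects 4. So w(7) = 4. P is now [[1, 2, 3, 6, 8], [7]].
Step i=6: Q has 6 at row 2, column 1; remove 7 from row 2 of P and reverse-bump: 7 enters row 1 and ejects 6. So w(6) = 6. P is now [[1, 2, 3, 7, 8]].
Step i=5: Q has 5 at row 1, column 5; remove that cell from P, ejecting 8. So w(5) = 8. P is now [[1, 2, 3, 7]].
Step i=4: Q has 4 at row 1, column 4; remove that cell from P, ejecting 7. So w(4) = 7. P is now [[1, 2, 3]].
Step i=3: Q has 3 at row 1, column 3; remove that cell from P, ejecting 3. So w(3) = 3. P is now [[1, 2]].
Step i=2: Q has 2 at row 1, column 2; remove that cell from P, ejecting 2. So w(2) = 2. P is now [[1]].
Step i=1: Q has 1 at row 1, column 1; remove that cell from P, ejecting 1. So w(1) = 1. P is now [].

So w = 1 2 3 7 8 6 4 5.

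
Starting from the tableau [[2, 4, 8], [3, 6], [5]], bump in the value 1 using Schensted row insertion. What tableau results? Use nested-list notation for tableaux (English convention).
[[1, 4, 8], [2, 6], [3], [5]]

In row 1, 1 replaces 2 (the leftmost entry greater than 1); 2 is bumped to row 2. In row 2, 2 replaces 3 (the leftmost entry greater than 2); 3 is bumped to row 3. In row 3, 3 replaces 5 (the leftmost entry greater than 3); 5 is bumped to row 4. 5 starts a new row 4. The new tableau is [[1, 4, 8], [2, 6], [3], [5]].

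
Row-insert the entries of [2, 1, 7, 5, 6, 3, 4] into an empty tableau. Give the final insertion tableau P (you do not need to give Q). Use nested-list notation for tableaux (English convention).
After inserting 2: P = [[2]].
After inserting 1: P = [[1], [2]].
After inserting 7: P = [[1, 7], [2]].
After inserting 5: P = [[1, 5], [2, 7]].
After inserting 6: P = [[1, 5, 6], [2, 7]].
After inserting 3: P = [[1, 3, 6], [2, 5], [7]].
After inserting 4: P = [[1, 3, 4], [2, 5, 6], [7]].

So P = [[1, 3, 4], [2, 5, 6], [7]].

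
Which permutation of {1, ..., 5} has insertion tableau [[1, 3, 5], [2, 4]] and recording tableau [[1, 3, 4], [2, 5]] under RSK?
2 1 4 5 3

Reverse the RSK construction: for i from n down to 1, find the cell of Q containing i, remove the entry at that cell from P, and reverse-bump it up through P; the value ejected from row 1 is w(i).

Step i=5: Q has 5 at row 2, column 2; remove 4 from row 2 of P and reverse-bump: 4 enters row 1 and ejects 3. So w(5) = 3. P is now [[1, 4, 5], [2]].
Step i=4: Q has 4 at row 1, column 3; remove that cell from P, ejecting 5. So w(4) = 5. P is now [[1, 4], [2]].
Step i=3: Q has 3 at row 1, column 2; remove that cell from P, ejecting 4. So w(3) = 4. P is now [[1], [2]].
Step i=2: Q has 2 at row 2, column 1; remove 2 from row 2 of P and reverse-bump: 2 enters row 1 and ejects 1. So w(2) = 1. P is now [[2]].
Step i=1: Q has 1 at row 1, column 1; remove that cell from P, ejecting 2. So w(1) = 2. P is now [].

So w = 2 1 4 5 3.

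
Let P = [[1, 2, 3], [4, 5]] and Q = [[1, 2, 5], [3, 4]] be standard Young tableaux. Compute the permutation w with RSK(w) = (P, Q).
Reverse RSK: for i = n, n-1, ..., 1, locate i in Q, remove the corresponding corner cell from P, and reverse-bump its entry up through P; the value ejected from row 1 is w(i).

So w = 4 5 1 2 3.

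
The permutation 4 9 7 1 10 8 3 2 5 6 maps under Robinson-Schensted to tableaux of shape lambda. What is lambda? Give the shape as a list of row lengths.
Row-insert each entry into an empty tableau.

After inserting 4: P = [[4]].
After inserting 9: P = [[4, 9]].
After inserting 7: P = [[4, 7], [9]].
After inserting 1: P = [[1, 7], [4], [9]].
After inserting 10: P = [[1, 7, 10], [4], [9]].
After inserting 8: P = [[1, 7, 8], [4, 10], [9]].
After inserting 3: P = [[1, 3, 8], [4, 7], [9, 10]].
After inserting 2: P = [[1, 2, 8], [3, 7], [4, 10], [9]].
After inserting 5: P = [[1, 2, 5], [3, 7, 8], [4, 10], [9]].
After inserting 6: P = [[1, 2, 5, 6], [3, 7, 8], [4, 10], [9]].

The final insertion tableau P = [[1, 2, 5, 6], [3, 7, 8], [4, 10], [9]] has shape [4, 3, 2, 1].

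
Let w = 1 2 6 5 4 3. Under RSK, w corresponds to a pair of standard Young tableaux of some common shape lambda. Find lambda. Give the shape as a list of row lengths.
Row-insert each entry into an empty tableau.

After inserting 1: P = [[1]].
After inserting 2: P = [[1, 2]].
After inserting 6: P = [[1, 2, 6]].
After inserting 5: P = [[1, 2, 5], [6]].
After inserting 4: P = [[1, 2, 4], [5], [6]].
After inserting 3: P = [[1, 2, 3], [4], [5], [6]].

The final insertion tableau P = [[1, 2, 3], [4], [5], [6]] has shape [3, 1, 1, 1].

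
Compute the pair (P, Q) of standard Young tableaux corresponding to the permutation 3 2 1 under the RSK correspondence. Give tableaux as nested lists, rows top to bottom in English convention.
P = [[1], [2], [3]], Q = [[1], [2], [3]]

Insert each entry of the permutation into P by Schensted row insertion, recording in Q the position of each new cell.

Insert 3: appended to row 1. P = [[3]], Q = [[1]].
Insert 2: 2 bumps 3 from row 1; 3 starts row 2. P = [[2], [3]], Q = [[1], [2]].
Insert 1: 1 bumps 2 from row 1; 2 bumps 3 from row 2; 3 starts row 3. P = [[1], [2], [3]], Q = [[1], [2], [3]].

So P = [[1], [2], [3]], Q = [[1], [2], [3]].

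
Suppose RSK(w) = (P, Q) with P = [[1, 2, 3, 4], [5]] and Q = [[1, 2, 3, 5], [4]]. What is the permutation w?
Reverse the RSK construction: for i from n down to 1, find the cell of Q containing i, remove the entry at that cell from P, and reverse-bump it up through P; the value ejected from row 1 is w(i).

Step i=5: Q has 5 at row 1, column 4; remove that cell from P, ejecting 4. So w(5) = 4. P is now [[1, 2, 3], [5]].
Step i=4: Q has 4 at row 2, column 1; remove 5 from row 2 of P and reverse-bump: 5 enters row 1 and ejects 3. So w(4) = 3. P is now [[1, 2, 5]].
Step i=3: Q has 3 at row 1, column 3; remove that cell from P, ejecting 5. So w(3) = 5. P is now [[1, 2]].
Step i=2: Q has 2 at row 1, column 2; remove that cell from P, ejecting 2. So w(2) = 2. P is now [[1]].
Step i=1: Q has 1 at row 1, column 1; remove that cell from P, ejecting 1. So w(1) = 1. P is now [].

So w = 1 2 5 3 4.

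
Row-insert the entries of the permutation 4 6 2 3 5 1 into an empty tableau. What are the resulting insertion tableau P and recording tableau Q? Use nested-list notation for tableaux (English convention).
P = [[1, 3, 5], [2, 6], [4]], Q = [[1, 2, 5], [3, 4], [6]]

Insert each entry of the permutation into P by Schensted row insertion, recording in Q the position of each new cell.

Insert 4: appended to row 1. P = [[4]].
Insert 6: appended to row 1. P = [[4, 6]].
Insert 2: 2 bumps 4 from row 1; 4 starts row 2. P = [[2, 6], [4]].
Insert 3: 3 bumps 6 from row 1; 6 appends to row 2. P = [[2, 3], [4, 6]].
Insert 5: appended to row 1. P = [[2, 3, 5], [4, 6]].
Insert 1: 1 bumps 2 from row 1; 2 bumps 4 from row 2; 4 starts row 3. P = [[1, 3, 5], [2, 6], [4]].

So P = [[1, 3, 5], [2, 6], [4]], Q = [[1, 2, 5], [3, 4], [6]].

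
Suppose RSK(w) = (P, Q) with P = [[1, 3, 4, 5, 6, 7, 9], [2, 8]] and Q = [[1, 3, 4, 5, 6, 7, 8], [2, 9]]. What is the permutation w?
Reverse the RSK construction: for i from n down to 1, find the cell of Q containing i, remove the entry at that cell from P, and reverse-bump it up through P; the value ejected from row 1 is w(i).

Step i=9: Q has 9 at row 2, column 2; remove 8 from row 2 of P and reverse-bump: 8 enters row 1 and ejects 7. So w(9) = 7. P is now [[1, 3, 4, 5, 6, 8, 9], [2]].
Step i=8: Q has 8 at row 1, column 7; remove that cell from P, ejecting 9. So w(8) = 9. P is now [[1, 3, 4, 5, 6, 8], [2]].
Step i=7: Q has 7 at row 1, column 6; remove that cell from P, ejecting 8. So w(7) = 8. P is now [[1, 3, 4, 5, 6], [2]].
Step i=6: Q has 6 at row 1, column 5; remove that cell from P, ejecting 6. So w(6) = 6. P is now [[1, 3, 4, 5], [2]].
Step i=5: Q has 5 at row 1, column 4; remove that cell from P, ejecting 5. So w(5) = 5. P is now [[1, 3, 4], [2]].
Step i=4: Q has 4 at row 1, column 3; remove that cell from P, ejecting 4. So w(4) = 4. P is now [[1, 3], [2]].
Step i=3: Q has 3 at row 1, column 2; remove that cell from P, ejecting 3. So w(3) = 3. P is now [[1], [2]].
Step i=2: Q has 2 at row 2, column 1; remove 2 from row 2 of P and reverse-bump: 2 enters row 1 and ejects 1. So w(2) = 1. P is now [[2]].
Step i=1: Q has 1 at row 1, column 1; remove that cell from P, ejecting 2. So w(1) = 2. P is now [].

So w = 2 1 3 4 5 6 8 9 7.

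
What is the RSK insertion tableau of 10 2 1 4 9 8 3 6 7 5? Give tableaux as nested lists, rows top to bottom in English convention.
Insert 10: appended to row 1. P = [[10]].
Insert 2: 2 bumps 10 from row 1; 10 starts row 2. P = [[2], [10]].
Insert 1: 1 bumps 2 from row 1; 2 bumps 10 from row 2; 10 starts row 3. P = [[1], [2], [10]].
Insert 4: appended to row 1. P = [[1, 4], [2], [10]].
Insert 9: appended to row 1. P = [[1, 4, 9], [2], [10]].
Insert 8: 8 bumps 9 from row 1; 9 appends to row 2. P = [[1, 4, 8], [2, 9], [10]].
Insert 3: 3 bumps 4 from row 1; 4 bumps 9 from row 2; 9 bumps 10 from row 3; 10 starts row 4. P = [[1, 3, 8], [2, 4], [9], [10]].
Insert 6: 6 bumps 8 from row 1; 8 appends to row 2. P = [[1, 3, 6], [2, 4, 8], [9], [10]].
Insert 7: appended to row 1. P = [[1, 3, 6, 7], [2, 4, 8], [9], [10]].
Insert 5: 5 bumps 6 from row 1; 6 bumps 8 from row 2; 8 bumps 9 from row 3; 9 bumps 10 from row 4; 10 starts row 5. P = [[1, 3, 5, 7], [2, 4, 6], [8], [9], [10]].

So P = [[1, 3, 5, 7], [2, 4, 6], [8], [9], [10]].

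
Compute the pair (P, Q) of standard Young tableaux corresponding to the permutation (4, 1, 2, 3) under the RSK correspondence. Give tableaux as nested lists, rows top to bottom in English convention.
Insert each entry of the permutation into P by Schensted row insertion, recording in Q the position of each new cell.

After inserting 4: P = [[4]].
After inserting 1: P = [[1], [4]].
After inserting 2: P = [[1, 2], [4]].
After inserting 3: P = [[1, 2, 3], [4]].

So P = [[1, 2, 3], [4]], Q = [[1, 3, 4], [2]].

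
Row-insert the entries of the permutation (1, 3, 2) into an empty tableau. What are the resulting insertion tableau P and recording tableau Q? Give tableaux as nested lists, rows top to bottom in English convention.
Insert each entry of the permutation into P by Schensted row insertion, recording in Q the position of each new cell.

After inserting 1: P = [[1]].
After inserting 3: P = [[1, 3]].
After inserting 2: P = [[1, 2], [3]].

So P = [[1, 2], [3]], Q = [[1, 2], [3]].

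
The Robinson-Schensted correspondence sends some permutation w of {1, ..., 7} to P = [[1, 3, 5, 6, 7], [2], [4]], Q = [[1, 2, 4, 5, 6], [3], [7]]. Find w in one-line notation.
2 4 3 5 6 7 1

Reverse the RSK construction: for i from n down to 1, find the cell of Q containing i, remove the entry at that cell from P, and reverse-bump it up through P; the value ejected from row 1 is w(i).

Step i=7: Q has 7 at row 3, column 1; remove 4 from row 3 of P and reverse-bump: 4 enters row 2 and ejects 2; 2 enters row 1 and ejects 1. So w(7) = 1. P is now [[2, 3, 5, 6, 7], [4]].
Step i=6: Q has 6 at row 1, column 5; remove that cell from P, ejecting 7. So w(6) = 7. P is now [[2, 3, 5, 6], [4]].
Step i=5: Q has 5 at row 1, column 4; remove that cell from P, ejecting 6. So w(5) = 6. P is now [[2, 3, 5], [4]].
Step i=4: Q has 4 at row 1, column 3; remove that cell from P, ejecting 5. So w(4) = 5. P is now [[2, 3], [4]].
Step i=3: Q has 3 at row 2, column 1; remove 4 from row 2 of P and reverse-bump: 4 enters row 1 and ejects 3. So w(3) = 3. P is now [[2, 4]].
Step i=2: Q has 2 at row 1, column 2; remove that cell from P, ejecting 4. So w(2) = 4. P is now [[2]].
Step i=1: Q has 1 at row 1, column 1; remove that cell from P, ejecting 2. So w(1) = 2. P is now [].

So w = 2 4 3 5 6 7 1.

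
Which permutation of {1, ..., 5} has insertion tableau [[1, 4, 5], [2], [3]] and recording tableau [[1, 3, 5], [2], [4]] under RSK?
Reverse the RSK construction: for i from n down to 1, find the cell of Q containing i, remove the entry at that cell from P, and reverse-bump it up through P; the value ejected from row 1 is w(i).

Step i=5: Q has 5 at row 1, column 3; remove that cell from P, ejecting 5. So w(5) = 5. P is now [[1, 4], [2], [3]].
Step i=4: Q has 4 at row 3, column 1; remove 3 from row 3 of P and reverse-bump: 3 enters row 2 and ejects 2; 2 enters row 1 and ejects 1. So w(4) = 1. P is now [[2, 4], [3]].
Step i=3: Q has 3 at row 1, column 2; remove that cell from P, ejecting 4. So w(3) = 4. P is now [[2], [3]].
Step i=2: Q has 2 at row 2, column 1; remove 3 from row 2 of P and reverse-bump: 3 enters row 1 and ejects 2. So w(2) = 2. P is now [[3]].
Step i=1: Q has 1 at row 1, column 1; remove that cell from P, ejecting 3. So w(1) = 3. P is now [].

So w = 3 2 4 1 5.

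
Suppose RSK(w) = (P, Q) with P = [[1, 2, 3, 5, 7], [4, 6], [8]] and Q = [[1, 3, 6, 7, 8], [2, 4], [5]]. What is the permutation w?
Reverse the RSK construction: for i from n down to 1, find the cell of Q containing i, remove the entry at that cell from P, and reverse-bump it up through P; the value ejected from row 1 is w(i).

Step i=8: Q has 8 at row 1, column 5; remove that cell from P, ejecting 7. So w(8) = 7. P is now [[1, 2, 3, 5], [4, 6], [8]].
Step i=7: Q has 7 at row 1, column 4; remove that cell from P, ejecting 5. So w(7) = 5. P is now [[1, 2, 3], [4, 6], [8]].
Step i=6: Q has 6 at row 1, column 3; remove that cell from P, ejecting 3. So w(6) = 3. P is now [[1, 2], [4, 6], [8]].
Step i=5: Q has 5 at row 3, column 1; remove 8 from row 3 of P and reverse-bump: 8 enters row 2 and ejects 6; 6 enters row 1 and ejects 2. So w(5) = 2. P is now [[1, 6], [4, 8]].
Step i=4: Q has 4 at row 2, column 2; remove 8 from row 2 of P and reverse-bump: 8 enters row 1 and ejects 6. So w(4) = 6. P is now [[1, 8], [4]].
Step i=3: Q has 3 at row 1, column 2; remove that cell from P, ejecting 8. So w(3) = 8. P is now [[1], [4]].
Step i=2: Q has 2 at row 2, column 1; remove 4 from row 2 of P and reverse-bump: 4 enters row 1 and ejects 1. So w(2) = 1. P is now [[4]].
Step i=1: Q has 1 at row 1, column 1; remove that cell from P, ejecting 4. So w(1) = 4. P is now [].

So w = 4 1 8 6 2 3 5 7.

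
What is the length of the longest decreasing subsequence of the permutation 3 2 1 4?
3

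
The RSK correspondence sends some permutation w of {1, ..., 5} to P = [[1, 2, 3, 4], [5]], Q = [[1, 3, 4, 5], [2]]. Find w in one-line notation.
5 1 2 3 4

Reverse RSK: for i = n, n-1, ..., 1, locate i in Q, remove the corresponding corner cell from P, and reverse-bump its entry up through P; the value ejected from row 1 is w(i).

So w = 5 1 2 3 4.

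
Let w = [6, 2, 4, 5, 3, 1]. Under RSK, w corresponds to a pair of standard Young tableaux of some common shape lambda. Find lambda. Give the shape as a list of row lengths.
RSK row insertion gives P = [[1, 3, 5], [2], [4], [6]], which has shape [3, 1, 1, 1].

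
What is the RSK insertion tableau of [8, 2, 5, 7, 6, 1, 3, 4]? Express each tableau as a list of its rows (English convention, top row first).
Insert 8: appended to row 1. P = [[8]].
Insert 2: 2 bumps 8 from row 1; 8 starts row 2. P = [[2], [8]].
Insert 5: appended to row 1. P = [[2, 5], [8]].
Insert 7: appended to row 1. P = [[2, 5, 7], [8]].
Insert 6: 6 bumps 7 from row 1; 7 bumps 8 from row 2; 8 starts row 3. P = [[2, 5, 6], [7], [8]].
Insert 1: 1 bumps 2 from row 1; 2 bumps 7 from row 2; 7 bumps 8 from row 3; 8 starts row 4. P = [[1, 5, 6], [2], [7], [8]].
Insert 3: 3 bumps 5 from row 1; 5 appends to row 2. P = [[1, 3, 6], [2, 5], [7], [8]].
Insert 4: 4 bumps 6 from row 1; 6 appends to row 2. P = [[1, 3, 4], [2, 5, 6], [7], [8]].

So P = [[1, 3, 4], [2, 5, 6], [7], [8]].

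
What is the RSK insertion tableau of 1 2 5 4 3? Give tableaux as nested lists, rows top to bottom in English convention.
P = [[1, 2, 3], [4], [5]]

Insert 1: appended to row 1. P = [[1]].
Insert 2: appended to row 1. P = [[1, 2]].
Insert 5: appended to row 1. P = [[1, 2, 5]].
Insert 4: 4 bumps 5 from row 1; 5 starts row 2. P = [[1, 2, 4], [5]].
Insert 3: 3 bumps 4 from row 1; 4 bumps 5 from row 2; 5 starts row 3. P = [[1, 2, 3], [4], [5]].

So P = [[1, 2, 3], [4], [5]].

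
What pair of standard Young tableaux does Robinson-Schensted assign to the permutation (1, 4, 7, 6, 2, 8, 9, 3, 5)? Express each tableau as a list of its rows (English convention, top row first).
Insert each entry of the permutation into P by Schensted row insertion, recording in Q the position of each new cell.

Insert 1: appended to row 1. P = [[1]], Q = [[1]].
Insert 4: appended to row 1. P = [[1, 4]], Q = [[1, 2]].
Insert 7: appended to row 1. P = [[1, 4, 7]], Q = [[1, 2, 3]].
Insert 6: 6 bumps 7 from row 1; 7 starts row 2. P = [[1, 4, 6], [7]], Q = [[1, 2, 3], [4]].
Insert 2: 2 bumps 4 from row 1; 4 bumps 7 from row 2; 7 starts row 3. P = [[1, 2, 6], [4], [7]], Q = [[1, 2, 3], [4], [5]].
Insert 8: appended to row 1. P = [[1, 2, 6, 8], [4], [7]], Q = [[1, 2, 3, 6], [4], [5]].
Insert 9: appended to row 1. P = [[1, 2, 6, 8, 9], [4], [7]], Q = [[1, 2, 3, 6, 7], [4], [5]].
Insert 3: 3 bumps 6 from row 1; 6 appends to row 2. P = [[1, 2, 3, 8, 9], [4, 6], [7]], Q = [[1, 2, 3, 6, 7], [4, 8], [5]].
Insert 5: 5 bumps 8 from row 1; 8 appends to row 2. P = [[1, 2, 3, 5, 9], [4, 6, 8], [7]], Q = [[1, 2, 3, 6, 7], [4, 8, 9], [5]].

So P = [[1, 2, 3, 5, 9], [4, 6, 8], [7]], Q = [[1, 2, 3, 6, 7], [4, 8, 9], [5]].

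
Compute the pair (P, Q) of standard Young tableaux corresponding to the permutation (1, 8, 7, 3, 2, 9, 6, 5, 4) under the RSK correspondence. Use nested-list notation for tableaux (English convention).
Insert each entry of the permutation into P by Schensted row insertion, recording in Q the position of each new cell.

Insert 1: appended to row 1. P = [[1]].
Insert 8: appended to row 1. P = [[1, 8]].
Insert 7: 7 bumps 8 from row 1; 8 starts row 2. P = [[1, 7], [8]].
Insert 3: 3 bumps 7 from row 1; 7 bumps 8 from row 2; 8 starts row 3. P = [[1, 3], [7], [8]].
Insert 2: 2 bumps 3 from row 1; 3 bumps 7 from row 2; 7 bumps 8 from row 3; 8 starts row 4. P = [[1, 2], [3], [7], [8]].
Insert 9: appended to row 1. P = [[1, 2, 9], [3], [7], [8]].
Insert 6: 6 bumps 9 from row 1; 9 appends to row 2. P = [[1, 2, 6], [3, 9], [7], [8]].
Insert 5: 5 bumps 6 from row 1; 6 bumps 9 from row 2; 9 appends to row 3. P = [[1, 2, 5], [3, 6], [7, 9], [8]].
Insert 4: 4 bumps 5 from row 1; 5 bumps 6 from row 2; 6 bumps 7 from row 3; 7 bumps 8 from row 4; 8 starts row 5. P = [[1, 2, 4], [3, 5], [6, 9], [7], [8]].

So P = [[1, 2, 4], [3, 5], [6, 9], [7], [8]], Q = [[1, 2, 6], [3, 7], [4, 8], [5], [9]].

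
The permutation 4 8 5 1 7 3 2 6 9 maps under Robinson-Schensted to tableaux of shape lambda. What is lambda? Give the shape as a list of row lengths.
[4, 3, 1, 1]

RSK row insertion gives P = [[1, 2, 6, 9], [3, 5, 7], [4], [8]], which has shape [4, 3, 1, 1].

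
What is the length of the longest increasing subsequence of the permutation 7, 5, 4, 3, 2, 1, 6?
2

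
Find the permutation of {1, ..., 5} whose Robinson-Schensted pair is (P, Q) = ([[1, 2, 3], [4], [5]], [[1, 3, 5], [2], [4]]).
Reverse RSK: for i = n, n-1, ..., 1, locate i in Q, remove the corresponding corner cell from P, and reverse-bump its entry up through P; the value ejected from row 1 is w(i).

So w = 5 1 4 2 3.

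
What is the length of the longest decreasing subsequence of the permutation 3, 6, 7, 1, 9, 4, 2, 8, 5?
3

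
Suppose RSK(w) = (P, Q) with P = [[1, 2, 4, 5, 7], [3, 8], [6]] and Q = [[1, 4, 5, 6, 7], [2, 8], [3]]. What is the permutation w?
6 3 1 2 4 5 8 7

Reverse the RSK construction: for i from n down to 1, find the cell of Q containing i, remove the entry at that cell from P, and reverse-bump it up through P; the value ejected from row 1 is w(i).

Step i=8: Q has 8 at row 2, column 2; remove 8 from row 2 of P and reverse-bump: 8 enters row 1 and ejects 7. So w(8) = 7. P is now [[1, 2, 4, 5, 8], [3], [6]].
Step i=7: Q has 7 at row 1, column 5; remove that cell from P, ejecting 8. So w(7) = 8. P is now [[1, 2, 4, 5], [3], [6]].
Step i=6: Q has 6 at row 1, column 4; remove that cell from P, ejecting 5. So w(6) = 5. P is now [[1, 2, 4], [3], [6]].
Step i=5: Q has 5 at row 1, column 3; remove that cell from P, ejecting 4. So w(5) = 4. P is now [[1, 2], [3], [6]].
Step i=4: Q has 4 at row 1, column 2; remove that cell from P, ejecting 2. So w(4) = 2. P is now [[1], [3], [6]].
Step i=3: Q has 3 at row 3, column 1; remove 6 from row 3 of P and reverse-bump: 6 enters row 2 and ejects 3; 3 enters row 1 and ejects 1. So w(3) = 1. P is now [[3], [6]].
Step i=2: Q has 2 at row 2, column 1; remove 6 from row 2 of P and reverse-bump: 6 enters row 1 and ejects 3. So w(2) = 3. P is now [[6]].
Step i=1: Q has 1 at row 1, column 1; remove that cell from P, ejecting 6. So w(1) = 6. P is now [].

So w = 6 3 1 2 4 5 8 7.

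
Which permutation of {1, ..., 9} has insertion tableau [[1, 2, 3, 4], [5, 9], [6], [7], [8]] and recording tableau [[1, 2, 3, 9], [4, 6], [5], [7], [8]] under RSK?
Reverse the RSK construction: for i from n down to 1, find the cell of Q containing i, remove the entry at that cell from P, and reverse-bump it up through P; the value ejected from row 1 is w(i).

Step i=9: Q has 9 at row 1, column 4; remove that cell from P, ejecting 4. So w(9) = 4. P is now [[1, 2, 3], [5, 9], [6], [7], [8]].
Step i=8: Q has 8 at row 5, column 1; remove 8 from row 5 of P and reverse-bump: 8 enters row 4 and ejects 7; 7 enters row 3 and ejects 6; 6 enters row 2 and ejects 5; 5 enters row 1 and ejects 3. So w(8) = 3. P is now [[1, 2, 5], [6, 9], [7], [8]].
Step i=7: Q has 7 at row 4, column 1; remove 8 from row 4 of P and reverse-bump: 8 enters row 3 and ejects 7; 7 enters row 2 and ejects 6; 6 enters row 1 and ejects 5. So w(7) = 5. P is now [[1, 2, 6], [7, 9], [8]].
Step i=6: Q has 6 at row 2, column 2; remove 9 from row 2 of P and reverse-bump: 9 enters row 1 and ejects 6. So w(6) = 6. P is now [[1, 2, 9], [7], [8]].
Step i=5: Q has 5 at row 3, column 1; remove 8 from row 3 of P and reverse-bump: 8 enters row 2 and ejects 7; 7 enters row 1 and ejects 2. So w(5) = 2. P is now [[1, 7, 9], [8]].
Step i=4: Q has 4 at row 2, column 1; remove 8 from row 2 of P and reverse-bump: 8 enters row 1 and ejects 7. So w(4) = 7. P is now [[1, 8, 9]].
Step i=3: Q has 3 at row 1, column 3; remove that cell from P, ejecting 9. So w(3) = 9. P is now [[1, 8]].
Step i=2: Q has 2 at row 1, column 2; remove that cell from P, ejecting 8. So w(2) = 8. P is now [[1]].
Step i=1: Q has 1 at row 1, column 1; remove that cell from P, ejecting 1. So w(1) = 1. P is now [].

So w = 1 8 9 7 2 6 5 3 4.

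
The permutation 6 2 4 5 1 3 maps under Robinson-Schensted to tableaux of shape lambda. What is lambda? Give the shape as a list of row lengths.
Row-insert each entry into an empty tableau.

After inserting 6: P = [[6]].
After inserting 2: P = [[2], [6]].
After inserting 4: P = [[2, 4], [6]].
After inserting 5: P = [[2, 4, 5], [6]].
After inserting 1: P = [[1, 4, 5], [2], [6]].
After inserting 3: P = [[1, 3, 5], [2, 4], [6]].

The final insertion tableau P = [[1, 3, 5], [2, 4], [6]] has shape [3, 2, 1].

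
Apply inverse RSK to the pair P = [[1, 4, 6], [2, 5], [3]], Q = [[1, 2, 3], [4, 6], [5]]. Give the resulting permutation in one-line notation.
3 5 6 2 1 4

Reverse the RSK construction: for i from n down to 1, find the cell of Q containing i, remove the entry at that cell from P, and reverse-bump it up through P; the value ejected from row 1 is w(i).

Step i=6: Q has 6 at row 2, column 2; remove 5 from row 2 of P and reverse-bump: 5 enters row 1 and ejects 4. So w(6) = 4. P is now [[1, 5, 6], [2], [3]].
Step i=5: Q has 5 at row 3, column 1; remove 3 from row 3 of P and reverse-bump: 3 enters row 2 and ejects 2; 2 enters row 1 and ejects 1. So w(5) = 1. P is now [[2, 5, 6], [3]].
Step i=4: Q has 4 at row 2, column 1; remove 3 from row 2 of P and reverse-bump: 3 enters row 1 and ejects 2. So w(4) = 2. P is now [[3, 5, 6]].
Step i=3: Q has 3 at row 1, column 3; remove that cell from P, ejecting 6. So w(3) = 6. P is now [[3, 5]].
Step i=2: Q has 2 at row 1, column 2; remove that cell from P, ejecting 5. So w(2) = 5. P is now [[3]].
Step i=1: Q has 1 at row 1, column 1; remove that cell from P, ejecting 3. So w(1) = 3. P is now [].

So w = 3 5 6 2 1 4.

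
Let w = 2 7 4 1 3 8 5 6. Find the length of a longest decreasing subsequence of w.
3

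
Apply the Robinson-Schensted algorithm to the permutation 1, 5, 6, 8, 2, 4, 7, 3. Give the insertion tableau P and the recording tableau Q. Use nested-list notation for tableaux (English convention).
Insert each entry of the permutation into P by Schensted row insertion, recording in Q the position of each new cell.

Insert 1: appended to row 1. P = [[1]].
Insert 5: appended to row 1. P = [[1, 5]].
Insert 6: appended to row 1. P = [[1, 5, 6]].
Insert 8: appended to row 1. P = [[1, 5, 6, 8]].
Insert 2: 2 bumps 5 from row 1; 5 starts row 2. P = [[1, 2, 6, 8], [5]].
Insert 4: 4 bumps 6 from row 1; 6 appends to row 2. P = [[1, 2, 4, 8], [5, 6]].
Insert 7: 7 bumps 8 from row 1; 8 appends to row 2. P = [[1, 2, 4, 7], [5, 6, 8]].
Insert 3: 3 bumps 4 from row 1; 4 bumps 5 from row 2; 5 starts row 3. P = [[1, 2, 3, 7], [4, 6, 8], [5]].

So P = [[1, 2, 3, 7], [4, 6, 8], [5]], Q = [[1, 2, 3, 4], [5, 6, 7], [8]].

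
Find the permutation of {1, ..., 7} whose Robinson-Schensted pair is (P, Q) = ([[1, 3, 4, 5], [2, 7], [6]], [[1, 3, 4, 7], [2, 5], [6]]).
Reverse the RSK construction: for i from n down to 1, find the cell of Q containing i, remove the entry at that cell from P, and reverse-bump it up through P; the value ejected from row 1 is w(i).

Step i=7: Q has 7 at row 1, column 4; remove that cell from P, ejecting 5. So w(7) = 5. P is now [[1, 3, 4], [2, 7], [6]].
Step i=6: Q has 6 at row 3, column 1; remove 6 from row 3 of P and reverse-bump: 6 enters row 2 and ejects 2; 2 enters row 1 and ejects 1. So w(6) = 1. P is now [[2, 3, 4], [6, 7]].
Step i=5: Q has 5 at row 2, column 2; remove 7 from row 2 of P and reverse-bump: 7 enters row 1 and ejects 4. So w(5) = 4. P is now [[2, 3, 7], [6]].
Step i=4: Q has 4 at row 1, column 3; remove that cell from P, ejecting 7. So w(4) = 7. P is now [[2, 3], [6]].
Step i=3: Q has 3 at row 1, column 2; remove that cell from P, ejecting 3. So w(3) = 3. P is now [[2], [6]].
Step i=2: Q has 2 at row 2, column 1; remove 6 from row 2 of P and reverse-bump: 6 enters row 1 and ejects 2. So w(2) = 2. P is now [[6]].
Step i=1: Q has 1 at row 1, column 1; remove that cell from P, ejecting 6. So w(1) = 6. P is now [].

So w = 6 2 3 7 4 1 5.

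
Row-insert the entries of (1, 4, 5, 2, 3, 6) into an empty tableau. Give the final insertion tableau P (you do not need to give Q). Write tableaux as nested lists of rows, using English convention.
Insert 1: appended to row 1. P = [[1]].
Insert 4: appended to row 1. P = [[1, 4]].
Insert 5: appended to row 1. P = [[1, 4, 5]].
Insert 2: 2 bumps 4 from row 1; 4 starts row 2. P = [[1, 2, 5], [4]].
Insert 3: 3 bumps 5 from row 1; 5 appends to row 2. P = [[1, 2, 3], [4, 5]].
Insert 6: appended to row 1. P = [[1, 2, 3, 6], [4, 5]].

So P = [[1, 2, 3, 6], [4, 5]].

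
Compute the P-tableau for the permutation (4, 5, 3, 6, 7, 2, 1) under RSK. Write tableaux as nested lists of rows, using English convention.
After inserting 4: P = [[4]].
After inserting 5: P = [[4, 5]].
After inserting 3: P = [[3, 5], [4]].
After inserting 6: P = [[3, 5, 6], [4]].
After inserting 7: P = [[3, 5, 6, 7], [4]].
After inserting 2: P = [[2, 5, 6, 7], [3], [4]].
After inserting 1: P = [[1, 5, 6, 7], [2], [3], [4]].

So P = [[1, 5, 6, 7], [2], [3], [4]].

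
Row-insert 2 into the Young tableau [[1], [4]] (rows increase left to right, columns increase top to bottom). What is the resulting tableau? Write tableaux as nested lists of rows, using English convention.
2 is larger than every entry of row 1, so it is appended to row 1. The new tableau is [[1, 2], [4]].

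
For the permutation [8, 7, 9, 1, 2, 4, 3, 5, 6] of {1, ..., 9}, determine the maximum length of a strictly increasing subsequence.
5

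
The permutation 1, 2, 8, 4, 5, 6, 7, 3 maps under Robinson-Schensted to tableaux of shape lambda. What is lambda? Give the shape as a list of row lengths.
RSK row insertion gives P = [[1, 2, 3, 5, 6, 7], [4], [8]], which has shape [6, 1, 1].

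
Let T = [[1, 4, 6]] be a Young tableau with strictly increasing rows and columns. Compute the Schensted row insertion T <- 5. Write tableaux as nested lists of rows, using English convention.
[[1, 4, 5], [6]]

In row 1, 5 replaces 6 (the leftmost entry greater than 5); 6 is bumped to row 2. 6 starts a new row 2. The new tableau is [[1, 4, 5], [6]].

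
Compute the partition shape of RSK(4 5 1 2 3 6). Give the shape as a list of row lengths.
RSK row insertion gives P = [[1, 2, 3, 6], [4, 5]], which has shape [4, 2].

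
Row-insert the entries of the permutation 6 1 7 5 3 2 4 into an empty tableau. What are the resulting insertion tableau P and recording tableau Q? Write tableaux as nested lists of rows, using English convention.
P = [[1, 2, 4], [3, 7], [5], [6]], Q = [[1, 3, 7], [2, 4], [5], [6]]

Insert each entry of the permutation into P by Schensted row insertion, recording in Q the position of each new cell.

Insert 6: appended to row 1. P = [[6]], Q = [[1]].
Insert 1: 1 bumps 6 from row 1; 6 starts row 2. P = [[1], [6]], Q = [[1], [2]].
Insert 7: appended to row 1. P = [[1, 7], [6]], Q = [[1, 3], [2]].
Insert 5: 5 bumps 7 from row 1; 7 appends to row 2. P = [[1, 5], [6, 7]], Q = [[1, 3], [2, 4]].
Insert 3: 3 bumps 5 from row 1; 5 bumps 6 from row 2; 6 starts row 3. P = [[1, 3], [5, 7], [6]], Q = [[1, 3], [2, 4], [5]].
Insert 2: 2 bumps 3 from row 1; 3 bumps 5 from row 2; 5 bumps 6 from row 3; 6 starts row 4. P = [[1, 2], [3, 7], [5], [6]], Q = [[1, 3], [2, 4], [5], [6]].
Insert 4: appended to row 1. P = [[1, 2, 4], [3, 7], [5], [6]], Q = [[1, 3, 7], [2, 4], [5], [6]].

So P = [[1, 2, 4], [3, 7], [5], [6]], Q = [[1, 3, 7], [2, 4], [5], [6]].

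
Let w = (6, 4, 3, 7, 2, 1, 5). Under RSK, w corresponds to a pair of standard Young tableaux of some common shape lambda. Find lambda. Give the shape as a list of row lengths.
[2, 2, 1, 1, 1]

Row-insert each entry into an empty tableau.

After inserting 6: P = [[6]].
After inserting 4: P = [[4], [6]].
After inserting 3: P = [[3], [4], [6]].
After inserting 7: P = [[3, 7], [4], [6]].
After inserting 2: P = [[2, 7], [3], [4], [6]].
After inserting 1: P = [[1, 7], [2], [3], [4], [6]].
After inserting 5: P = [[1, 5], [2, 7], [3], [4], [6]].

The final insertion tableau P = [[1, 5], [2, 7], [3], [4], [6]] has shape [2, 2, 1, 1, 1].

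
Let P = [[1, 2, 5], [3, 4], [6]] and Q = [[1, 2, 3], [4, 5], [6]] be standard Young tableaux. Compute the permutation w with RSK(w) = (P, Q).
Reverse the RSK construction: for i from n down to 1, find the cell of Q containing i, remove the entry at that cell from P, and reverse-bump it up through P; the value ejected from row 1 is w(i).

Step i=6: Q has 6 at row 3, column 1; remove 6 from row 3 of P and reverse-bump: 6 enters row 2 and ejects 4; 4 enters row 1 and ejects 2. So w(6) = 2. P is now [[1, 4, 5], [3, 6]].
Step i=5: Q has 5 at row 2, column 2; remove 6 from row 2 of P and reverse-bump: 6 enters row 1 and ejects 5. So w(5) = 5. P is now [[1, 4, 6], [3]].
Step i=4: Q has 4 at row 2, column 1; remove 3 from row 2 of P and reverse-bump: 3 enters row 1 and ejects 1. So w(4) = 1. P is now [[3, 4, 6]].
Step i=3: Q has 3 at row 1, column 3; remove that cell from P, ejecting 6. So w(3) = 6. P is now [[3, 4]].
Step i=2: Q has 2 at row 1, column 2; remove that cell from P, ejecting 4. So w(2) = 4. P is now [[3]].
Step i=1: Q has 1 at row 1, column 1; remove that cell from P, ejecting 3. So w(1) = 3. P is now [].

So w = 3 4 6 1 5 2.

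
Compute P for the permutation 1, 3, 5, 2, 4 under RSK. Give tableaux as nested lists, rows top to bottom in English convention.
After inserting 1: P = [[1]].
After inserting 3: P = [[1, 3]].
After inserting 5: P = [[1, 3, 5]].
After inserting 2: P = [[1, 2, 5], [3]].
After inserting 4: P = [[1, 2, 4], [3, 5]].

So P = [[1, 2, 4], [3, 5]].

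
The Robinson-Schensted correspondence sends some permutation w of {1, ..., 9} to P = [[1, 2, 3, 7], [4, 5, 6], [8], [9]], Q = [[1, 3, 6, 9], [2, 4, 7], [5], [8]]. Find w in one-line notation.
4 1 9 5 2 8 6 3 7

Reverse RSK: for i = n, n-1, ..., 1, locate i in Q, remove the corresponding corner cell from P, and reverse-bump its entry up through P; the value ejected from row 1 is w(i).

So w = 4 1 9 5 2 8 6 3 7.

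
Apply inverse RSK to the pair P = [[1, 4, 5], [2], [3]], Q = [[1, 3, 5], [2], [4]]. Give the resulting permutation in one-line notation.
Reverse RSK: for i = n, n-1, ..., 1, locate i in Q, remove the corresponding corner cell from P, and reverse-bump its entry up through P; the value ejected from row 1 is w(i).

So w = 3 2 4 1 5.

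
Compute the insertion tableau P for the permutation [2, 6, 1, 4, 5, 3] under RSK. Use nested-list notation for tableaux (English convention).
P = [[1, 3, 5], [2, 4], [6]]

Insert 2: appended to row 1. P = [[2]].
Insert 6: appended to row 1. P = [[2, 6]].
Insert 1: 1 bumps 2 from row 1; 2 starts row 2. P = [[1, 6], [2]].
Insert 4: 4 bumps 6 from row 1; 6 appends to row 2. P = [[1, 4], [2, 6]].
Insert 5: appended to row 1. P = [[1, 4, 5], [2, 6]].
Insert 3: 3 bumps 4 from row 1; 4 bumps 6 from row 2; 6 starts row 3. P = [[1, 3, 5], [2, 4], [6]].

So P = [[1, 3, 5], [2, 4], [6]].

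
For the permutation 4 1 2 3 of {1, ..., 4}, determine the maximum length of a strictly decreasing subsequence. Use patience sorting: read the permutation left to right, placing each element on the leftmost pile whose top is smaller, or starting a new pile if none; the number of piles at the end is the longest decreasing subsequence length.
4: new pile. tops = [4]
1: new pile. tops = [4, 1]
2: onto pile 2 (replacing 1). tops = [4, 2]
3: onto pile 2 (replacing 2). tops = [4, 3]

2 piles, so the longest decreasing subsequence has length 2.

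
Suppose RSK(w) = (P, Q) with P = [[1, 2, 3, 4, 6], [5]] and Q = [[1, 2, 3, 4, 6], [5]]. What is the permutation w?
1 2 3 5 4 6

Reverse the RSK construction: for i from n down to 1, find the cell of Q containing i, remove the entry at that cell from P, and reverse-bump it up through P; the value ejected from row 1 is w(i).

Step i=6: Q has 6 at row 1, column 5; remove that cell from P, ejecting 6. So w(6) = 6. P is now [[1, 2, 3, 4], [5]].
Step i=5: Q has 5 at row 2, column 1; remove 5 from row 2 of P and reverse-bump: 5 enters row 1 and ejects 4. So w(5) = 4. P is now [[1, 2, 3, 5]].
Step i=4: Q has 4 at row 1, column 4; remove that cell from P, ejecting 5. So w(4) = 5. P is now [[1, 2, 3]].
Step i=3: Q has 3 at row 1, column 3; remove that cell from P, ejecting 3. So w(3) = 3. P is now [[1, 2]].
Step i=2: Q has 2 at row 1, column 2; remove that cell from P, ejecting 2. So w(2) = 2. P is now [[1]].
Step i=1: Q has 1 at row 1, column 1; remove that cell from P, ejecting 1. So w(1) = 1. P is now [].

So w = 1 2 3 5 4 6.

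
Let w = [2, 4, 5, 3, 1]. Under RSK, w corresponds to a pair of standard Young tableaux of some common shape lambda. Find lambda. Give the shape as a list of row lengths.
[3, 1, 1]

Row-insert each entry into an empty tableau.

After inserting 2: P = [[2]].
After inserting 4: P = [[2, 4]].
After inserting 5: P = [[2, 4, 5]].
After inserting 3: P = [[2, 3, 5], [4]].
After inserting 1: P = [[1, 3, 5], [2], [4]].

The final insertion tableau P = [[1, 3, 5], [2], [4]] has shape [3, 1, 1].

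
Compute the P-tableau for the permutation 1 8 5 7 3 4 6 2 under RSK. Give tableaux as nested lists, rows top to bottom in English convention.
Insert 1: appended to row 1. P = [[1]].
Insert 8: appended to row 1. P = [[1, 8]].
Insert 5: 5 bumps 8 from row 1; 8 starts row 2. P = [[1, 5], [8]].
Insert 7: appended to row 1. P = [[1, 5, 7], [8]].
Insert 3: 3 bumps 5 from row 1; 5 bumps 8 from row 2; 8 starts row 3. P = [[1, 3, 7], [5], [8]].
Insert 4: 4 bumps 7 from row 1; 7 appends to row 2. P = [[1, 3, 4], [5, 7], [8]].
Insert 6: appended to row 1. P = [[1, 3, 4, 6], [5, 7], [8]].
Insert 2: 2 bumps 3 from row 1; 3 bumps 5 from row 2; 5 bumps 8 from row 3; 8 starts row 4. P = [[1, 2, 4, 6], [3, 7], [5], [8]].

So P = [[1, 2, 4, 6], [3, 7], [5], [8]].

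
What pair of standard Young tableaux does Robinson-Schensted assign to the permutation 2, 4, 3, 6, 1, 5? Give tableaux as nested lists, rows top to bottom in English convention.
Insert each entry of the permutation into P by Schensted row insertion, recording in Q the position of each new cell.

Insert 2: appended to row 1. P = [[2]].
Insert 4: appended to row 1. P = [[2, 4]].
Insert 3: 3 bumps 4 from row 1; 4 starts row 2. P = [[2, 3], [4]].
Insert 6: appended to row 1. P = [[2, 3, 6], [4]].
Insert 1: 1 bumps 2 from row 1; 2 bumps 4 from row 2; 4 starts row 3. P = [[1, 3, 6], [2], [4]].
Insert 5: 5 bumps 6 from row 1; 6 appends to row 2. P = [[1, 3, 5], [2, 6], [4]].

So P = [[1, 3, 5], [2, 6], [4]], Q = [[1, 2, 4], [3, 6], [5]].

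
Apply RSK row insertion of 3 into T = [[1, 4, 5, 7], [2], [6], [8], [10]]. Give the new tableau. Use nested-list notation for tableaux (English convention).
[[1, 3, 5, 7], [2, 4], [6], [8], [10]]

In row 1, 3 replaces 4 (the leftmost entry greater than 3); 4 is bumped to row 2. 4 is appended to row 2. The new tableau is [[1, 3, 5, 7], [2, 4], [6], [8], [10]].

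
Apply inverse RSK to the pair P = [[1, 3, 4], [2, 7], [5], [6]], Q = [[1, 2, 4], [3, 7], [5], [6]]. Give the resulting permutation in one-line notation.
Reverse the RSK construction: for i from n down to 1, find the cell of Q containing i, remove the entry at that cell from P, and reverse-bump it up through P; the value ejected from row 1 is w(i).

Step i=7: Q has 7 at row 2, column 2; remove 7 from row 2 of P and reverse-bump: 7 enters row 1 and ejects 4. So w(7) = 4. P is now [[1, 3, 7], [2], [5], [6]].
Step i=6: Q has 6 at row 4, column 1; remove 6 from row 4 of P and reverse-bump: 6 enters row 3 and ejects 5; 5 enters row 2 and ejects 2; 2 enters row 1 and ejects 1. So w(6) = 1. P is now [[2, 3, 7], [5], [6]].
Step i=5: Q has 5 at row 3, column 1; remove 6 from row 3 of P and reverse-bump: 6 enters row 2 and ejects 5; 5 enters row 1 and ejects 3. So w(5) = 3. P is now [[2, 5, 7], [6]].
Step i=4: Q has 4 at row 1, column 3; remove that cell from P, ejecting 7. So w(4) = 7. P is now [[2, 5], [6]].
Step i=3: Q has 3 at row 2, column 1; remove 6 from row 2 of P and reverse-bump: 6 enters row 1 and ejects 5. So w(3) = 5. P is now [[2, 6]].
Step i=2: Q has 2 at row 1, column 2; remove that cell from P, ejecting 6. So w(2) = 6. P is now [[2]].
Step i=1: Q has 1 at row 1, column 1; remove that cell from P, ejecting 2. So w(1) = 2. P is now [].

So w = 2 6 5 7 3 1 4.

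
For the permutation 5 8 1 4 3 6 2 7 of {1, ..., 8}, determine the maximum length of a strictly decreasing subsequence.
4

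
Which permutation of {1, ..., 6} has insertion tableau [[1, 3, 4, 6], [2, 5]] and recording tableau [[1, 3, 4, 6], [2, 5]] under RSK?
Reverse the RSK construction: for i from n down to 1, find the cell of Q containing i, remove the entry at that cell from P, and reverse-bump it up through P; the value ejected from row 1 is w(i).

Step i=6: Q has 6 at row 1, column 4; remove that cell from P, ejecting 6. So w(6) = 6. P is now [[1, 3, 4], [2, 5]].
Step i=5: Q has 5 at row 2, column 2; remove 5 from row 2 of P and reverse-bump: 5 enters row 1 and ejects 4. So w(5) = 4. P is now [[1, 3, 5], [2]].
Step i=4: Q has 4 at row 1, column 3; remove that cell from P, ejecting 5. So w(4) = 5. P is now [[1, 3], [2]].
Step i=3: Q has 3 at row 1, column 2; remove that cell from P, ejecting 3. So w(3) = 3. P is now [[1], [2]].
Step i=2: Q has 2 at row 2, column 1; remove 2 from row 2 of P and reverse-bump: 2 enters row 1 and ejects 1. So w(2) = 1. P is now [[2]].
Step i=1: Q has 1 at row 1, column 1; remove that cell from P, ejecting 2. So w(1) = 2. P is now [].

So w = 2 1 3 5 4 6.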